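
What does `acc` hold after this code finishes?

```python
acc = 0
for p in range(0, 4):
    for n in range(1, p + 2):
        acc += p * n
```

p=0,n=1: acc = 0+0 = 0
p=1,n=1: acc = 0+1 = 1
p=1,n=2: acc = 1+2 = 3
p=2,n=1: acc = 3+2 = 5
p=2,n=2: acc = 5+4 = 9
p=2,n=3: acc = 9+6 = 15
p=3,n=1: acc = 15+3 = 18
p=3,n=2: acc = 18+6 = 24
p=3,n=3: acc = 24+9 = 33
p=3,n=4: acc = 33+12 = 45

45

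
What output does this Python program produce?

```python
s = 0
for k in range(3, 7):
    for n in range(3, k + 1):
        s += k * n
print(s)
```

205

k=3,n=3: s = 0+9 = 9
k=4,n=3: s = 9+12 = 21
k=4,n=4: s = 21+16 = 37
k=5,n=3: s = 37+15 = 52
k=5,n=4: s = 52+20 = 72
k=5,n=5: s = 72+25 = 97
k=6,n=3: s = 97+18 = 115
k=6,n=4: s = 115+24 = 139
k=6,n=5: s = 139+30 = 169
k=6,n=6: s = 169+36 = 205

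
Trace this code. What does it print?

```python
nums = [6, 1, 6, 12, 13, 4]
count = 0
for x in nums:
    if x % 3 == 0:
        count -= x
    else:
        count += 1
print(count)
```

-21

x=6: %3==0, count = 0-6 = -6
x=1: not %3==0, count = (-6)+1 = -5
x=6: %3==0, count = (-5)-6 = -11
x=12: %3==0, count = (-11)-12 = -23
x=13: not %3==0, count = (-23)+1 = -22
x=4: not %3==0, count = (-22)+1 = -21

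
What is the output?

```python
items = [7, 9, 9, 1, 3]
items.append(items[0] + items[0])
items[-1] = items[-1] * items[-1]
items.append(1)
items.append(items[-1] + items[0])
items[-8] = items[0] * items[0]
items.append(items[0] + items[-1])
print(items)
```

[49, 9, 9, 1, 3, 196, 1, 8, 57]

append items[0]+items[0] = 7+7 = 14 → [7, 9, 9, 1, 3, 14]
items[-1] = items[-1]*items[-1] = 14*14 = 196 → [7, 9, 9, 1, 3, 196]
append 1 → [7, 9, 9, 1, 3, 196, 1]
append items[-1]+items[0] = 1+7 = 8 → [7, 9, 9, 1, 3, 196, 1, 8]
items[-8] = items[0]*items[0] = 7*7 = 49 → [49, 9, 9, 1, 3, 196, 1, 8]
append items[0]+items[-1] = 49+8 = 57 → [49, 9, 9, 1, 3, 196, 1, 8, 57]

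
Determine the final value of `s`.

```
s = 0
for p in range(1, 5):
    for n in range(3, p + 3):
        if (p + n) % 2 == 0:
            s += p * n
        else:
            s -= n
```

p=1,n=3: even sum, s = 0+3 = 3
p=2,n=3: odd sum, s = 3-3 = 0
p=2,n=4: even sum, s = 0+8 = 8
p=3,n=3: even sum, s = 8+9 = 17
p=3,n=4: odd sum, s = 17-4 = 13
p=3,n=5: even sum, s = 13+15 = 28
p=4,n=3: odd sum, s = 28-3 = 25
p=4,n=4: even sum, s = 25+16 = 41
p=4,n=5: odd sum, s = 41-5 = 36
p=4,n=6: even sum, s = 36+24 = 60

60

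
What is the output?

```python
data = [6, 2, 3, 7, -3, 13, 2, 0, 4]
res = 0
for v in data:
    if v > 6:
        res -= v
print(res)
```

v=6: not >6
v=2: not >6
v=3: not >6
v=7: >6, res = 0-7 = -7
v=-3: not >6
v=13: >6, res = (-7)-13 = -20
v=2: not >6
v=0: not >6
v=4: not >6

-20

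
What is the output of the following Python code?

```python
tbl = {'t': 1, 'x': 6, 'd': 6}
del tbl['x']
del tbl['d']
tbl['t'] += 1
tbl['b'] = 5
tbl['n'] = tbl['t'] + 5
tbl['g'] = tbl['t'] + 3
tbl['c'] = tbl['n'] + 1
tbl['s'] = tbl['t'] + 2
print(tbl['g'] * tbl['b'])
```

25

del 'x' → {'t': 1, 'd': 6}
del 'd' → {'t': 1}
tbl['t'] = 1+1 = 2 → {'t': 2}
tbl['b'] = 5 → {'t': 2, 'b': 5}
tbl['n'] = tbl['t']+5 = 7 → {'t': 2, 'b': 5, 'n': 7}
tbl['g'] = tbl['t']+3 = 5 → {'t': 2, 'b': 5, 'n': 7, 'g': 5}
tbl['c'] = tbl['n']+1 = 8 → {'t': 2, 'b': 5, 'n': 7, 'g': 5, 'c': 8}
tbl['s'] = tbl['t']+2 = 4 → {'t': 2, 'b': 5, 'n': 7, 'g': 5, 'c': 8, 's': 4}
tbl['g']*tbl['b'] = 5*5 = 25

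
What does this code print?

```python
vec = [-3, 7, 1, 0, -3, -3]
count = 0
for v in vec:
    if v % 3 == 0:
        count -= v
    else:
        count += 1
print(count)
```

v=-3: %3==0, count = 0-(-3) = 3
v=7: not %3==0, count = 3+1 = 4
v=1: not %3==0, count = 4+1 = 5
v=0: %3==0, count = 5-0 = 5
v=-3: %3==0, count = 5-(-3) = 8
v=-3: %3==0, count = 8-(-3) = 11

11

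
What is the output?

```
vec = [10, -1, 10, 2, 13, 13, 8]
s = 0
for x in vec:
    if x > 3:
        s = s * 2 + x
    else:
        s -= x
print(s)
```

326

x=10: >3, s = 0*2+10 = 10
x=-1: not >3, s = 10-(-1) = 11
x=10: >3, s = 11*2+10 = 32
x=2: not >3, s = 32-2 = 30
x=13: >3, s = 30*2+13 = 73
x=13: >3, s = 73*2+13 = 159
x=8: >3, s = 159*2+8 = 326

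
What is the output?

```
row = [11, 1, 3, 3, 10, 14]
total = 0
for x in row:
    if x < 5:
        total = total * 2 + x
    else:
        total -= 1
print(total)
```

3

x=11: not <5, total = 0-1 = -1
x=1: <5, total = (-1)*2+1 = -1
x=3: <5, total = (-1)*2+3 = 1
x=3: <5, total = 1*2+3 = 5
x=10: not <5, total = 5-1 = 4
x=14: not <5, total = 4-1 = 3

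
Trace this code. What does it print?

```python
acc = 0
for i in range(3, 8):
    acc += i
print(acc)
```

25

i=3: acc = 0+3 = 3
i=4: acc = 3+4 = 7
i=5: acc = 7+5 = 12
i=6: acc = 12+6 = 18
i=7: acc = 18+7 = 25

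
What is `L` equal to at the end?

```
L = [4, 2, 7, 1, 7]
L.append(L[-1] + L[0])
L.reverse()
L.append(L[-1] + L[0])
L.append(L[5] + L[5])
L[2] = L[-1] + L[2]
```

append L[-1]+L[0] = 7+4 = 11 → [4, 2, 7, 1, 7, 11]
reverse → [11, 7, 1, 7, 2, 4]
append L[-1]+L[0] = 4+11 = 15 → [11, 7, 1, 7, 2, 4, 15]
append L[5]+L[5] = 4+4 = 8 → [11, 7, 1, 7, 2, 4, 15, 8]
L[2] = L[-1]+L[2] = 8+1 = 9 → [11, 7, 9, 7, 2, 4, 15, 8]

[11, 7, 9, 7, 2, 4, 15, 8]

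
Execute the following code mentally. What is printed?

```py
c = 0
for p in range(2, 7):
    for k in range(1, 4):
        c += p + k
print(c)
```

90

p=2,k=1: c = 0+3 = 3
p=2,k=2: c = 3+4 = 7
p=2,k=3: c = 7+5 = 12
p=3,k=1: c = 12+4 = 16
p=3,k=2: c = 16+5 = 21
p=3,k=3: c = 21+6 = 27
p=4,k=1: c = 27+5 = 32
p=4,k=2: c = 32+6 = 38
p=4,k=3: c = 38+7 = 45
p=5,k=1: c = 45+6 = 51
p=5,k=2: c = 51+7 = 58
p=5,k=3: c = 58+8 = 66
p=6,k=1: c = 66+7 = 73
p=6,k=2: c = 73+8 = 81
p=6,k=3: c = 81+9 = 90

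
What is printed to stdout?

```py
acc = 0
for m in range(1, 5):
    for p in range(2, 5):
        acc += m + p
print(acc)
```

66

m=1,p=2: acc = 0+3 = 3
m=1,p=3: acc = 3+4 = 7
m=1,p=4: acc = 7+5 = 12
m=2,p=2: acc = 12+4 = 16
m=2,p=3: acc = 16+5 = 21
m=2,p=4: acc = 21+6 = 27
m=3,p=2: acc = 27+5 = 32
m=3,p=3: acc = 32+6 = 38
m=3,p=4: acc = 38+7 = 45
m=4,p=2: acc = 45+6 = 51
m=4,p=3: acc = 51+7 = 58
m=4,p=4: acc = 58+8 = 66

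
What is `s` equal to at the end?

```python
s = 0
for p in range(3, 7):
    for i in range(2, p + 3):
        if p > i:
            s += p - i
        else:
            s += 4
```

p=3,i=2: 3>2, s = 0+1 = 1
p=3,i=3: not 3>3, s = 1+4 = 5
p=3,i=4: not 3>4, s = 5+4 = 9
p=3,i=5: not 3>5, s = 9+4 = 13
p=4,i=2: 4>2, s = 13+2 = 15
p=4,i=3: 4>3, s = 15+1 = 16
p=4,i=4: not 4>4, s = 16+4 = 20
p=4,i=5: not 4>5, s = 20+4 = 24
p=4,i=6: not 4>6, s = 24+4 = 28
p=5,i=2: 5>2, s = 28+3 = 31
p=5,i=3: 5>3, s = 31+2 = 33
p=5,i=4: 5>4, s = 33+1 = 34
p=5,i=5: not 5>5, s = 34+4 = 38
p=5,i=6: not 5>6, s = 38+4 = 42
p=5,i=7: not 5>7, s = 42+4 = 46
p=6,i=2: 6>2, s = 46+4 = 50
p=6,i=3: 6>3, s = 50+3 = 53
p=6,i=4: 6>4, s = 53+2 = 55
p=6,i=5: 6>5, s = 55+1 = 56
p=6,i=6: not 6>6, s = 56+4 = 60
p=6,i=7: not 6>7, s = 60+4 = 64
p=6,i=8: not 6>8, s = 64+4 = 68

68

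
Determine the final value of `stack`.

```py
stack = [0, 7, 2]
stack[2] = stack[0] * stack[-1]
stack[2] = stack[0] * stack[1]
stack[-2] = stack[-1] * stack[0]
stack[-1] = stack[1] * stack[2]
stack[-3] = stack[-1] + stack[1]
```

[0, 0, 0]

stack[2] = stack[0]*stack[-1] = 0*2 = 0 → [0, 7, 0]
stack[2] = stack[0]*stack[1] = 0*7 = 0 → [0, 7, 0]
stack[-2] = stack[-1]*stack[0] = 0*0 = 0 → [0, 0, 0]
stack[-1] = stack[1]*stack[2] = 0*0 = 0 → [0, 0, 0]
stack[-3] = stack[-1]+stack[1] = 0+0 = 0 → [0, 0, 0]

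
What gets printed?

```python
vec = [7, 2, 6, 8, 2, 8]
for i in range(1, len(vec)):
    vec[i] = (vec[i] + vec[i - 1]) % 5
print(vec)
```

i=1: vec[1] = (2+7)%5 = 4 → [7, 4, 6, 8, 2, 8]
i=2: vec[2] = (6+4)%5 = 0 → [7, 4, 0, 8, 2, 8]
i=3: vec[3] = (8+0)%5 = 3 → [7, 4, 0, 3, 2, 8]
i=4: vec[4] = (2+3)%5 = 0 → [7, 4, 0, 3, 0, 8]
i=5: vec[5] = (8+0)%5 = 3 → [7, 4, 0, 3, 0, 3]

[7, 4, 0, 3, 0, 3]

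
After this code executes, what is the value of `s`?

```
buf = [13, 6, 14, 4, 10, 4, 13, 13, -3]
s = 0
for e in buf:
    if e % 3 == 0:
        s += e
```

3

e=13: not %3==0
e=6: %3==0, s = 0+6 = 6
e=14: not %3==0
e=4: not %3==0
e=10: not %3==0
e=4: not %3==0
e=13: not %3==0
e=13: not %3==0
e=-3: %3==0, s = 6+(-3) = 3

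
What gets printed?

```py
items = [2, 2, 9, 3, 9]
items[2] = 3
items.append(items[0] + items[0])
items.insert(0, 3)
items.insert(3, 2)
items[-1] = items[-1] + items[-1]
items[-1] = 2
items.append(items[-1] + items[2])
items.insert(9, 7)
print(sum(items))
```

items[2] = 3 → [2, 2, 3, 3, 9]
append items[0]+items[0] = 2+2 = 4 → [2, 2, 3, 3, 9, 4]
insert 3 at 0 → [3, 2, 2, 3, 3, 9, 4]
insert 2 at 3 → [3, 2, 2, 2, 3, 3, 9, 4]
items[-1] = items[-1]+items[-1] = 4+4 = 8 → [3, 2, 2, 2, 3, 3, 9, 8]
items[-1] = 2 → [3, 2, 2, 2, 3, 3, 9, 2]
append items[-1]+items[2] = 2+2 = 4 → [3, 2, 2, 2, 3, 3, 9, 2, 4]
insert 7 at 9 → [3, 2, 2, 2, 3, 3, 9, 2, 4, 7]
sum = 37

37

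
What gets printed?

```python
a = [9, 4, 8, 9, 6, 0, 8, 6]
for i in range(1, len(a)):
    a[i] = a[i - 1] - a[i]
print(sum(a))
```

i=1: a[1] = 9-4 = 5 → [9, 5, 8, 9, 6, 0, 8, 6]
i=2: a[2] = 5-8 = -3 → [9, 5, -3, 9, 6, 0, 8, 6]
i=3: a[3] = (-3)-9 = -12 → [9, 5, -3, -12, 6, 0, 8, 6]
i=4: a[4] = (-12)-6 = -18 → [9, 5, -3, -12, -18, 0, 8, 6]
i=5: a[5] = (-18)-0 = -18 → [9, 5, -3, -12, -18, -18, 8, 6]
i=6: a[6] = (-18)-8 = -26 → [9, 5, -3, -12, -18, -18, -26, 6]
i=7: a[7] = (-26)-6 = -32 → [9, 5, -3, -12, -18, -18, -26, -32]
sum = -95

-95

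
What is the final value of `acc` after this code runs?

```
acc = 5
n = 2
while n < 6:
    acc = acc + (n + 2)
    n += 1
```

n=2: acc = 5+4 = 9
n=3: acc = 9+5 = 14
n=4: acc = 14+6 = 20
n=5: acc = 20+7 = 27

27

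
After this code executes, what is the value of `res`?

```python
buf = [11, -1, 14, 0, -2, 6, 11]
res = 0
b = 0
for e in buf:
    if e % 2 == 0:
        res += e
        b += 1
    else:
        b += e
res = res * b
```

450

e=11: not even; b=11
e=-1: not even; b=10
e=14: even, res = 0+14 = 14; b=11
e=0: even, res = 14+0 = 14; b=12
e=-2: even, res = 14+(-2) = 12; b=13
e=6: even, res = 12+6 = 18; b=14
e=11: not even; b=25
res*b = 18*25 = 450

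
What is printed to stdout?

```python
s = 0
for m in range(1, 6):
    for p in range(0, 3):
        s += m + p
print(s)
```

m=1,p=0: s = 0+1 = 1
m=1,p=1: s = 1+2 = 3
m=1,p=2: s = 3+3 = 6
m=2,p=0: s = 6+2 = 8
m=2,p=1: s = 8+3 = 11
m=2,p=2: s = 11+4 = 15
m=3,p=0: s = 15+3 = 18
m=3,p=1: s = 18+4 = 22
m=3,p=2: s = 22+5 = 27
m=4,p=0: s = 27+4 = 31
m=4,p=1: s = 31+5 = 36
m=4,p=2: s = 36+6 = 42
m=5,p=0: s = 42+5 = 47
m=5,p=1: s = 47+6 = 53
m=5,p=2: s = 53+7 = 60

60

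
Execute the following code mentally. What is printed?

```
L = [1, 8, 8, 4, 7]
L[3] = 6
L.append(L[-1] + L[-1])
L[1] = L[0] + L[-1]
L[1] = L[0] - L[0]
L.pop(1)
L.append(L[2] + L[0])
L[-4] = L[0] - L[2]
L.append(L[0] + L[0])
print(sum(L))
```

34

L[3] = 6 → [1, 8, 8, 6, 7]
append L[-1]+L[-1] = 7+7 = 14 → [1, 8, 8, 6, 7, 14]
L[1] = L[0]+L[-1] = 1+14 = 15 → [1, 15, 8, 6, 7, 14]
L[1] = L[0]-L[0] = 1-1 = 0 → [1, 0, 8, 6, 7, 14]
pop(1) removes 0 → [1, 8, 6, 7, 14]
append L[2]+L[0] = 6+1 = 7 → [1, 8, 6, 7, 14, 7]
L[-4] = L[0]-L[2] = 1-6 = -5 → [1, 8, -5, 7, 14, 7]
append L[0]+L[0] = 1+1 = 2 → [1, 8, -5, 7, 14, 7, 2]
sum = 34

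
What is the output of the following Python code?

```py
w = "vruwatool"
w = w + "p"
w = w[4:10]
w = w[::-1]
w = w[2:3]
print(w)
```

o

+ 'p' → 'vruwatoolp'
slice [4:10] → 'atoolp'
reverse → 'ploota'
slice [2:3] → 'o'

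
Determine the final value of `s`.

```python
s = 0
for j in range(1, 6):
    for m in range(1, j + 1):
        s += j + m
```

90

j=1,m=1: s = 0+2 = 2
j=2,m=1: s = 2+3 = 5
j=2,m=2: s = 5+4 = 9
j=3,m=1: s = 9+4 = 13
j=3,m=2: s = 13+5 = 18
j=3,m=3: s = 18+6 = 24
j=4,m=1: s = 24+5 = 29
j=4,m=2: s = 29+6 = 35
j=4,m=3: s = 35+7 = 42
j=4,m=4: s = 42+8 = 50
j=5,m=1: s = 50+6 = 56
j=5,m=2: s = 56+7 = 63
j=5,m=3: s = 63+8 = 71
j=5,m=4: s = 71+9 = 80
j=5,m=5: s = 80+10 = 90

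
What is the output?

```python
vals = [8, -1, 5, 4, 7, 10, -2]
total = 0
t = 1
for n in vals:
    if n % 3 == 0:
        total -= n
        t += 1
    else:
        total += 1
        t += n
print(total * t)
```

224

n=8: not %3==0, total = 0+1 = 1; t=9
n=-1: not %3==0, total = 1+1 = 2; t=8
n=5: not %3==0, total = 2+1 = 3; t=13
n=4: not %3==0, total = 3+1 = 4; t=17
n=7: not %3==0, total = 4+1 = 5; t=24
n=10: not %3==0, total = 5+1 = 6; t=34
n=-2: not %3==0, total = 6+1 = 7; t=32
total*t = 7*32 = 224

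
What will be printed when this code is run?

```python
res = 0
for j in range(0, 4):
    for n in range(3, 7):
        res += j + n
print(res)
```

96

j=0,n=3: res = 0+3 = 3
j=0,n=4: res = 3+4 = 7
j=0,n=5: res = 7+5 = 12
j=0,n=6: res = 12+6 = 18
j=1,n=3: res = 18+4 = 22
j=1,n=4: res = 22+5 = 27
j=1,n=5: res = 27+6 = 33
j=1,n=6: res = 33+7 = 40
j=2,n=3: res = 40+5 = 45
j=2,n=4: res = 45+6 = 51
j=2,n=5: res = 51+7 = 58
j=2,n=6: res = 58+8 = 66
j=3,n=3: res = 66+6 = 72
j=3,n=4: res = 72+7 = 79
j=3,n=5: res = 79+8 = 87
j=3,n=6: res = 87+9 = 96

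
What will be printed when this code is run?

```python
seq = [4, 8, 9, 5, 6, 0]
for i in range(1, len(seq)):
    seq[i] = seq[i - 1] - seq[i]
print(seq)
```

i=1: seq[1] = 4-8 = -4 → [4, -4, 9, 5, 6, 0]
i=2: seq[2] = (-4)-9 = -13 → [4, -4, -13, 5, 6, 0]
i=3: seq[3] = (-13)-5 = -18 → [4, -4, -13, -18, 6, 0]
i=4: seq[4] = (-18)-6 = -24 → [4, -4, -13, -18, -24, 0]
i=5: seq[5] = (-24)-0 = -24 → [4, -4, -13, -18, -24, -24]

[4, -4, -13, -18, -24, -24]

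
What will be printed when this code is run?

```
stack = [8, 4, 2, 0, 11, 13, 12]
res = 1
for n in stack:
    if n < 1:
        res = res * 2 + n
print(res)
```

n=8: not <1
n=4: not <1
n=2: not <1
n=0: <1, res = 1*2+0 = 2
n=11: not <1
n=13: not <1
n=12: not <1

2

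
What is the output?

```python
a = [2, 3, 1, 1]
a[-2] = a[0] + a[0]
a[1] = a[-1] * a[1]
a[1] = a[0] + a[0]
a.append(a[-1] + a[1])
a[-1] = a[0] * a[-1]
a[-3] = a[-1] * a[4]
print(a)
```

a[-2] = a[0]+a[0] = 2+2 = 4 → [2, 3, 4, 1]
a[1] = a[-1]*a[1] = 1*3 = 3 → [2, 3, 4, 1]
a[1] = a[0]+a[0] = 2+2 = 4 → [2, 4, 4, 1]
append a[-1]+a[1] = 1+4 = 5 → [2, 4, 4, 1, 5]
a[-1] = a[0]*a[-1] = 2*5 = 10 → [2, 4, 4, 1, 10]
a[-3] = a[-1]*a[4] = 10*10 = 100 → [2, 4, 100, 1, 10]

[2, 4, 100, 1, 10]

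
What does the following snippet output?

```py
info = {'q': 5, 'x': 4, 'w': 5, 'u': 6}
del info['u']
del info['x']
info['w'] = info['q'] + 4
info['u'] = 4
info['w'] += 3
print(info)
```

{'q': 5, 'w': 12, 'u': 4}

del 'u' → {'q': 5, 'x': 4, 'w': 5}
del 'x' → {'q': 5, 'w': 5}
info['w'] = info['q']+4 = 9 → {'q': 5, 'w': 9}
info['u'] = 4 → {'q': 5, 'w': 9, 'u': 4}
info['w'] = 9+3 = 12 → {'q': 5, 'w': 12, 'u': 4}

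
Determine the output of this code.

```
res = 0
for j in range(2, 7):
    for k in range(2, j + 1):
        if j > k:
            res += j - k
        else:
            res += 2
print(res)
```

30

j=2,k=2: not 2>2, res = 0+2 = 2
j=3,k=2: 3>2, res = 2+1 = 3
j=3,k=3: not 3>3, res = 3+2 = 5
j=4,k=2: 4>2, res = 5+2 = 7
j=4,k=3: 4>3, res = 7+1 = 8
j=4,k=4: not 4>4, res = 8+2 = 10
j=5,k=2: 5>2, res = 10+3 = 13
j=5,k=3: 5>3, res = 13+2 = 15
j=5,k=4: 5>4, res = 15+1 = 16
j=5,k=5: not 5>5, res = 16+2 = 18
j=6,k=2: 6>2, res = 18+4 = 22
j=6,k=3: 6>3, res = 22+3 = 25
j=6,k=4: 6>4, res = 25+2 = 27
j=6,k=5: 6>5, res = 27+1 = 28
j=6,k=6: not 6>6, res = 28+2 = 30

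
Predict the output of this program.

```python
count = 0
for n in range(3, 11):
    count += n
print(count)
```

52

n=3: count = 0+3 = 3
n=4: count = 3+4 = 7
n=5: count = 7+5 = 12
n=6: count = 12+6 = 18
n=7: count = 18+7 = 25
n=8: count = 25+8 = 33
n=9: count = 33+9 = 42
n=10: count = 42+10 = 52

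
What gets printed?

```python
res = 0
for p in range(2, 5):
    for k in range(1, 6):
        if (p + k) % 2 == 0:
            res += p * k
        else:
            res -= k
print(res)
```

39

p=2,k=1: odd sum, res = 0-1 = -1
p=2,k=2: even sum, res = (-1)+4 = 3
p=2,k=3: odd sum, res = 3-3 = 0
p=2,k=4: even sum, res = 0+8 = 8
p=2,k=5: odd sum, res = 8-5 = 3
p=3,k=1: even sum, res = 3+3 = 6
p=3,k=2: odd sum, res = 6-2 = 4
p=3,k=3: even sum, res = 4+9 = 13
p=3,k=4: odd sum, res = 13-4 = 9
p=3,k=5: even sum, res = 9+15 = 24
p=4,k=1: odd sum, res = 24-1 = 23
p=4,k=2: even sum, res = 23+8 = 31
p=4,k=3: odd sum, res = 31-3 = 28
p=4,k=4: even sum, res = 28+16 = 44
p=4,k=5: odd sum, res = 44-5 = 39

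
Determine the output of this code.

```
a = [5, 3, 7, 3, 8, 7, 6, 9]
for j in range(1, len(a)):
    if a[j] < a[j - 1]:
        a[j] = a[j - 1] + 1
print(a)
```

[5, 6, 7, 8, 8, 9, 10, 11]

j=1: 3<5, a[1] = 5+1 = 6 → [5, 6, 7, 3, 8, 7, 6, 9]
j=2: 7>=6, unchanged → [5, 6, 7, 3, 8, 7, 6, 9]
j=3: 3<7, a[3] = 7+1 = 8 → [5, 6, 7, 8, 8, 7, 6, 9]
j=4: 8>=8, unchanged → [5, 6, 7, 8, 8, 7, 6, 9]
j=5: 7<8, a[5] = 8+1 = 9 → [5, 6, 7, 8, 8, 9, 6, 9]
j=6: 6<9, a[6] = 9+1 = 10 → [5, 6, 7, 8, 8, 9, 10, 9]
j=7: 9<10, a[7] = 10+1 = 11 → [5, 6, 7, 8, 8, 9, 10, 11]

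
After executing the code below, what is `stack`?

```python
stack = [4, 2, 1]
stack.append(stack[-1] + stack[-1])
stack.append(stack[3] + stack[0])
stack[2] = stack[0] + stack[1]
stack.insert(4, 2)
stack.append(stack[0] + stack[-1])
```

[4, 2, 6, 2, 2, 6, 10]

append stack[-1]+stack[-1] = 1+1 = 2 → [4, 2, 1, 2]
append stack[3]+stack[0] = 2+4 = 6 → [4, 2, 1, 2, 6]
stack[2] = stack[0]+stack[1] = 4+2 = 6 → [4, 2, 6, 2, 6]
insert 2 at 4 → [4, 2, 6, 2, 2, 6]
append stack[0]+stack[-1] = 4+6 = 10 → [4, 2, 6, 2, 2, 6, 10]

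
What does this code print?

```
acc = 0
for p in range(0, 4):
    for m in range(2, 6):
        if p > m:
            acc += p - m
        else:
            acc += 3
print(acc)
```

46

p=0,m=2: not 0>2, acc = 0+3 = 3
p=0,m=3: not 0>3, acc = 3+3 = 6
p=0,m=4: not 0>4, acc = 6+3 = 9
p=0,m=5: not 0>5, acc = 9+3 = 12
p=1,m=2: not 1>2, acc = 12+3 = 15
p=1,m=3: not 1>3, acc = 15+3 = 18
p=1,m=4: not 1>4, acc = 18+3 = 21
p=1,m=5: not 1>5, acc = 21+3 = 24
p=2,m=2: not 2>2, acc = 24+3 = 27
p=2,m=3: not 2>3, acc = 27+3 = 30
p=2,m=4: not 2>4, acc = 30+3 = 33
p=2,m=5: not 2>5, acc = 33+3 = 36
p=3,m=2: 3>2, acc = 36+1 = 37
p=3,m=3: not 3>3, acc = 37+3 = 40
p=3,m=4: not 3>4, acc = 40+3 = 43
p=3,m=5: not 3>5, acc = 43+3 = 46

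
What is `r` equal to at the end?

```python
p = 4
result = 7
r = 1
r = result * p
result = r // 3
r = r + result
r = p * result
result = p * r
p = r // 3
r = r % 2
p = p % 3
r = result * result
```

20736

r = 7*4 = 28
result = 28//3 = 9
r = 28+9 = 37
r = 4*9 = 36
result = 4*36 = 144
p = 36//3 = 12
r = 36%2 = 0
p = 12%3 = 0
r = 144*144 = 20736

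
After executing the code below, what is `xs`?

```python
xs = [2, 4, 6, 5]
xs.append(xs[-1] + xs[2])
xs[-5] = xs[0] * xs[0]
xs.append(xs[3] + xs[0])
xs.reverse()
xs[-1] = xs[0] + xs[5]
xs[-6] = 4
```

[4, 11, 5, 6, 4, 13]

append xs[-1]+xs[2] = 5+6 = 11 → [2, 4, 6, 5, 11]
xs[-5] = xs[0]*xs[0] = 2*2 = 4 → [4, 4, 6, 5, 11]
append xs[3]+xs[0] = 5+4 = 9 → [4, 4, 6, 5, 11, 9]
reverse → [9, 11, 5, 6, 4, 4]
xs[-1] = xs[0]+xs[5] = 9+4 = 13 → [9, 11, 5, 6, 4, 13]
xs[-6] = 4 → [4, 11, 5, 6, 4, 13]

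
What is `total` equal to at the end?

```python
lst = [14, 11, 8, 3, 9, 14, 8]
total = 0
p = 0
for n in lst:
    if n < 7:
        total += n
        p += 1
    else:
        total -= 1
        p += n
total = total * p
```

-195

n=14: not <7, total = 0-1 = -1; p=14
n=11: not <7, total = (-1)-1 = -2; p=25
n=8: not <7, total = (-2)-1 = -3; p=33
n=3: <7, total = (-3)+3 = 0; p=34
n=9: not <7, total = 0-1 = -1; p=43
n=14: not <7, total = (-1)-1 = -2; p=57
n=8: not <7, total = (-2)-1 = -3; p=65
total*p = (-3)*65 = -195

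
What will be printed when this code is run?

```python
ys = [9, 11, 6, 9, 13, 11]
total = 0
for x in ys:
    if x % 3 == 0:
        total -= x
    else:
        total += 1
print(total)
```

x=9: %3==0, total = 0-9 = -9
x=11: not %3==0, total = (-9)+1 = -8
x=6: %3==0, total = (-8)-6 = -14
x=9: %3==0, total = (-14)-9 = -23
x=13: not %3==0, total = (-23)+1 = -22
x=11: not %3==0, total = (-22)+1 = -21

-21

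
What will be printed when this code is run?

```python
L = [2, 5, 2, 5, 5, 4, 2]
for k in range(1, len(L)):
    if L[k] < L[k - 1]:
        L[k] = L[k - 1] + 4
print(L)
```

k=1: 5>=2, unchanged → [2, 5, 2, 5, 5, 4, 2]
k=2: 2<5, L[2] = 5+4 = 9 → [2, 5, 9, 5, 5, 4, 2]
k=3: 5<9, L[3] = 9+4 = 13 → [2, 5, 9, 13, 5, 4, 2]
k=4: 5<13, L[4] = 13+4 = 17 → [2, 5, 9, 13, 17, 4, 2]
k=5: 4<17, L[5] = 17+4 = 21 → [2, 5, 9, 13, 17, 21, 2]
k=6: 2<21, L[6] = 21+4 = 25 → [2, 5, 9, 13, 17, 21, 25]

[2, 5, 9, 13, 17, 21, 25]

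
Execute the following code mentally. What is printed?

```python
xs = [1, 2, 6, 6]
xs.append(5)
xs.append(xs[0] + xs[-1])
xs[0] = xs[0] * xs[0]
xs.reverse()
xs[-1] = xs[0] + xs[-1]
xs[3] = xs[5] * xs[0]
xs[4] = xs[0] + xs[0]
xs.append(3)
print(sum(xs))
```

append 5 → [1, 2, 6, 6, 5]
append xs[0]+xs[-1] = 1+5 = 6 → [1, 2, 6, 6, 5, 6]
xs[0] = xs[0]*xs[0] = 1*1 = 1 → [1, 2, 6, 6, 5, 6]
reverse → [6, 5, 6, 6, 2, 1]
xs[-1] = xs[0]+xs[-1] = 6+1 = 7 → [6, 5, 6, 6, 2, 7]
xs[3] = xs[5]*xs[0] = 7*6 = 42 → [6, 5, 6, 42, 2, 7]
xs[4] = xs[0]+xs[0] = 6+6 = 12 → [6, 5, 6, 42, 12, 7]
append 3 → [6, 5, 6, 42, 12, 7, 3]
sum = 81

81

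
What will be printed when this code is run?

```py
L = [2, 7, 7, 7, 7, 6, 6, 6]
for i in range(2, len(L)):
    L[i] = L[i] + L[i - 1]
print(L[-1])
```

46

i=2: L[2] = 7+7 = 14 → [2, 7, 14, 7, 7, 6, 6, 6]
i=3: L[3] = 7+14 = 21 → [2, 7, 14, 21, 7, 6, 6, 6]
i=4: L[4] = 7+21 = 28 → [2, 7, 14, 21, 28, 6, 6, 6]
i=5: L[5] = 6+28 = 34 → [2, 7, 14, 21, 28, 34, 6, 6]
i=6: L[6] = 6+34 = 40 → [2, 7, 14, 21, 28, 34, 40, 6]
i=7: L[7] = 6+40 = 46 → [2, 7, 14, 21, 28, 34, 40, 46]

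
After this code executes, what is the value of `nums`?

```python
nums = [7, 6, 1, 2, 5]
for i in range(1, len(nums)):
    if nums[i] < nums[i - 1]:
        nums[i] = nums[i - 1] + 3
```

i=1: 6<7, nums[1] = 7+3 = 10 → [7, 10, 1, 2, 5]
i=2: 1<10, nums[2] = 10+3 = 13 → [7, 10, 13, 2, 5]
i=3: 2<13, nums[3] = 13+3 = 16 → [7, 10, 13, 16, 5]
i=4: 5<16, nums[4] = 16+3 = 19 → [7, 10, 13, 16, 19]

[7, 10, 13, 16, 19]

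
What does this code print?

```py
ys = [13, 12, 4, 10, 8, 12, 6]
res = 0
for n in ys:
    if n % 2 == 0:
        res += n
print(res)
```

52

n=13: not even
n=12: even, res = 0+12 = 12
n=4: even, res = 12+4 = 16
n=10: even, res = 16+10 = 26
n=8: even, res = 26+8 = 34
n=12: even, res = 34+12 = 46
n=6: even, res = 46+6 = 52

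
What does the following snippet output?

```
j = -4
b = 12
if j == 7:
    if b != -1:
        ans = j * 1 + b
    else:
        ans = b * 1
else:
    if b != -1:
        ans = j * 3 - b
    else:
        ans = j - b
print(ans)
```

-24

j=-4, b=12
j == 7 is False; b != -1 is True
→ ans = j * 3 - b = -24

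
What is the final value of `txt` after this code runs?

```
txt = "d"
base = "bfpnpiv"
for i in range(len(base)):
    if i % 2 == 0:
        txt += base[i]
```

'dbppv'

i=0: add 'b' → 'db'
i=1: skip
i=2: add 'p' → 'dbp'
i=3: skip
i=4: add 'p' → 'dbpp'
i=5: skip
i=6: add 'v' → 'dbppv'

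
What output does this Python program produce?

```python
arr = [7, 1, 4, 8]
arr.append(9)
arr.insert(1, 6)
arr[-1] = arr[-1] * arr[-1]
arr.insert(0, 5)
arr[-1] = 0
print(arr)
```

[5, 7, 6, 1, 4, 8, 0]

append 9 → [7, 1, 4, 8, 9]
insert 6 at 1 → [7, 6, 1, 4, 8, 9]
arr[-1] = arr[-1]*arr[-1] = 9*9 = 81 → [7, 6, 1, 4, 8, 81]
insert 5 at 0 → [5, 7, 6, 1, 4, 8, 81]
arr[-1] = 0 → [5, 7, 6, 1, 4, 8, 0]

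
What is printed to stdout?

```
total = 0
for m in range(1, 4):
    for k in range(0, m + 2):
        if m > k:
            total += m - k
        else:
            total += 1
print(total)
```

16

m=1,k=0: 1>0, total = 0+1 = 1
m=1,k=1: not 1>1, total = 1+1 = 2
m=1,k=2: not 1>2, total = 2+1 = 3
m=2,k=0: 2>0, total = 3+2 = 5
m=2,k=1: 2>1, total = 5+1 = 6
m=2,k=2: not 2>2, total = 6+1 = 7
m=2,k=3: not 2>3, total = 7+1 = 8
m=3,k=0: 3>0, total = 8+3 = 11
m=3,k=1: 3>1, total = 11+2 = 13
m=3,k=2: 3>2, total = 13+1 = 14
m=3,k=3: not 3>3, total = 14+1 = 15
m=3,k=4: not 3>4, total = 15+1 = 16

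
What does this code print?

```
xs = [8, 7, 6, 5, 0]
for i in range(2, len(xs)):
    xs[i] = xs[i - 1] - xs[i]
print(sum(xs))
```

i=2: xs[2] = 7-6 = 1 → [8, 7, 1, 5, 0]
i=3: xs[3] = 1-5 = -4 → [8, 7, 1, -4, 0]
i=4: xs[4] = (-4)-0 = -4 → [8, 7, 1, -4, -4]
sum = 8

8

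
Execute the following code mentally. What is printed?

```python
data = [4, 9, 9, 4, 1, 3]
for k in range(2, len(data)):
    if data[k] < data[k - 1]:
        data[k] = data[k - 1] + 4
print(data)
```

[4, 9, 9, 13, 17, 21]

k=2: 9>=9, unchanged → [4, 9, 9, 4, 1, 3]
k=3: 4<9, data[3] = 9+4 = 13 → [4, 9, 9, 13, 1, 3]
k=4: 1<13, data[4] = 13+4 = 17 → [4, 9, 9, 13, 17, 3]
k=5: 3<17, data[5] = 17+4 = 21 → [4, 9, 9, 13, 17, 21]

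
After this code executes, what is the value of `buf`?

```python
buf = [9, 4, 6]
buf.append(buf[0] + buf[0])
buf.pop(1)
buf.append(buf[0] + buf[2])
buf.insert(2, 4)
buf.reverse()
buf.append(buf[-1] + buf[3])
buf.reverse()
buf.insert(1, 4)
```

[15, 4, 9, 6, 4, 18, 27]

append buf[0]+buf[0] = 9+9 = 18 → [9, 4, 6, 18]
pop(1) removes 4 → [9, 6, 18]
append buf[0]+buf[2] = 9+18 = 27 → [9, 6, 18, 27]
insert 4 at 2 → [9, 6, 4, 18, 27]
reverse → [27, 18, 4, 6, 9]
append buf[-1]+buf[3] = 9+6 = 15 → [27, 18, 4, 6, 9, 15]
reverse → [15, 9, 6, 4, 18, 27]
insert 4 at 1 → [15, 4, 9, 6, 4, 18, 27]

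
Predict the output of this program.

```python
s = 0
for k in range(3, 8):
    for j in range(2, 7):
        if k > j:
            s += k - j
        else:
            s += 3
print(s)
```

k=3,j=2: 3>2, s = 0+1 = 1
k=3,j=3: not 3>3, s = 1+3 = 4
k=3,j=4: not 3>4, s = 4+3 = 7
k=3,j=5: not 3>5, s = 7+3 = 10
k=3,j=6: not 3>6, s = 10+3 = 13
k=4,j=2: 4>2, s = 13+2 = 15
k=4,j=3: 4>3, s = 15+1 = 16
k=4,j=4: not 4>4, s = 16+3 = 19
k=4,j=5: not 4>5, s = 19+3 = 22
k=4,j=6: not 4>6, s = 22+3 = 25
k=5,j=2: 5>2, s = 25+3 = 28
k=5,j=3: 5>3, s = 28+2 = 30
k=5,j=4: 5>4, s = 30+1 = 31
k=5,j=5: not 5>5, s = 31+3 = 34
k=5,j=6: not 5>6, s = 34+3 = 37
k=6,j=2: 6>2, s = 37+4 = 41
k=6,j=3: 6>3, s = 41+3 = 44
k=6,j=4: 6>4, s = 44+2 = 46
k=6,j=5: 6>5, s = 46+1 = 47
k=6,j=6: not 6>6, s = 47+3 = 50
k=7,j=2: 7>2, s = 50+5 = 55
k=7,j=3: 7>3, s = 55+4 = 59
k=7,j=4: 7>4, s = 59+3 = 62
k=7,j=5: 7>5, s = 62+2 = 64
k=7,j=6: 7>6, s = 64+1 = 65

65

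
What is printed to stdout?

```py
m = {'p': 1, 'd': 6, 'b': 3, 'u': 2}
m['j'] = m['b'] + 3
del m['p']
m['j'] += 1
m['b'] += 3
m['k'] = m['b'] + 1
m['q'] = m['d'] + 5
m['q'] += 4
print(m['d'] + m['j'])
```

13

m['j'] = m['b']+3 = 6 → {'p': 1, 'd': 6, 'b': 3, 'u': 2, 'j': 6}
del 'p' → {'d': 6, 'b': 3, 'u': 2, 'j': 6}
m['j'] = 6+1 = 7 → {'d': 6, 'b': 3, 'u': 2, 'j': 7}
m['b'] = 3+3 = 6 → {'d': 6, 'b': 6, 'u': 2, 'j': 7}
m['k'] = m['b']+1 = 7 → {'d': 6, 'b': 6, 'u': 2, 'j': 7, 'k': 7}
m['q'] = m['d']+5 = 11 → {'d': 6, 'b': 6, 'u': 2, 'j': 7, 'k': 7, 'q': 11}
m['q'] = 11+4 = 15 → {'d': 6, 'b': 6, 'u': 2, 'j': 7, 'k': 7, 'q': 15}
m['d']+m['j'] = 6+7 = 13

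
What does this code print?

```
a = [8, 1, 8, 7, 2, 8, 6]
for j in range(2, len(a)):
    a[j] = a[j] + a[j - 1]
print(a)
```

j=2: a[2] = 8+1 = 9 → [8, 1, 9, 7, 2, 8, 6]
j=3: a[3] = 7+9 = 16 → [8, 1, 9, 16, 2, 8, 6]
j=4: a[4] = 2+16 = 18 → [8, 1, 9, 16, 18, 8, 6]
j=5: a[5] = 8+18 = 26 → [8, 1, 9, 16, 18, 26, 6]
j=6: a[6] = 6+26 = 32 → [8, 1, 9, 16, 18, 26, 32]

[8, 1, 9, 16, 18, 26, 32]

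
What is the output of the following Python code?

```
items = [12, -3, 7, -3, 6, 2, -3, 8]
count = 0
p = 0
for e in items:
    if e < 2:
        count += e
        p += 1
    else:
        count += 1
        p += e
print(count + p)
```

34

e=12: not <2, count = 0+1 = 1; p=12
e=-3: <2, count = 1+(-3) = -2; p=13
e=7: not <2, count = (-2)+1 = -1; p=20
e=-3: <2, count = (-1)+(-3) = -4; p=21
e=6: not <2, count = (-4)+1 = -3; p=27
e=2: not <2, count = (-3)+1 = -2; p=29
e=-3: <2, count = (-2)+(-3) = -5; p=30
e=8: not <2, count = (-5)+1 = -4; p=38
count+p = (-4)+38 = 34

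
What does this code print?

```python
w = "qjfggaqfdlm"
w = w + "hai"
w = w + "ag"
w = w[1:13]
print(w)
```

+ 'hai' → 'qjfggaqfdlmhai'
+ 'ag' → 'qjfggaqfdlmhaiag'
slice [1:13] → 'jfggaqfdlmha'

jfggaqfdlmha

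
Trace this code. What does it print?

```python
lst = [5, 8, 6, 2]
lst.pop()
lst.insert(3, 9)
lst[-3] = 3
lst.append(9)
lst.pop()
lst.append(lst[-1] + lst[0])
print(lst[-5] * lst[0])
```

25

pop() removes 2 → [5, 8, 6]
insert 9 at 3 → [5, 8, 6, 9]
lst[-3] = 3 → [5, 3, 6, 9]
append 9 → [5, 3, 6, 9, 9]
pop() removes 9 → [5, 3, 6, 9]
append lst[-1]+lst[0] = 9+5 = 14 → [5, 3, 6, 9, 14]
lst[-5]*lst[0] = 5*5 = 25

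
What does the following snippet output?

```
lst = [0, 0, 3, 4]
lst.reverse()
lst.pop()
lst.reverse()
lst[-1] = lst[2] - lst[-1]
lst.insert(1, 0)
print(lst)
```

reverse → [4, 3, 0, 0]
pop() removes 0 → [4, 3, 0]
reverse → [0, 3, 4]
lst[-1] = lst[2]-lst[-1] = 4-4 = 0 → [0, 3, 0]
insert 0 at 1 → [0, 0, 3, 0]

[0, 0, 3, 0]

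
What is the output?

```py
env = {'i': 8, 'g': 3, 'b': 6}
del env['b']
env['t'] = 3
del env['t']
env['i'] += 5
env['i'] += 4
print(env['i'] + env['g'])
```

20

del 'b' → {'i': 8, 'g': 3}
env['t'] = 3 → {'i': 8, 'g': 3, 't': 3}
del 't' → {'i': 8, 'g': 3}
env['i'] = 8+5 = 13 → {'i': 13, 'g': 3}
env['i'] = 13+4 = 17 → {'i': 17, 'g': 3}
env['i']+env['g'] = 17+3 = 20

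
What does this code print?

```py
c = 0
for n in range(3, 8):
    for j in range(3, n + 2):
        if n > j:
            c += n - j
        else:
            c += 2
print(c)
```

40

n=3,j=3: not 3>3, c = 0+2 = 2
n=3,j=4: not 3>4, c = 2+2 = 4
n=4,j=3: 4>3, c = 4+1 = 5
n=4,j=4: not 4>4, c = 5+2 = 7
n=4,j=5: not 4>5, c = 7+2 = 9
n=5,j=3: 5>3, c = 9+2 = 11
n=5,j=4: 5>4, c = 11+1 = 12
n=5,j=5: not 5>5, c = 12+2 = 14
n=5,j=6: not 5>6, c = 14+2 = 16
n=6,j=3: 6>3, c = 16+3 = 19
n=6,j=4: 6>4, c = 19+2 = 21
n=6,j=5: 6>5, c = 21+1 = 22
n=6,j=6: not 6>6, c = 22+2 = 24
n=6,j=7: not 6>7, c = 24+2 = 26
n=7,j=3: 7>3, c = 26+4 = 30
n=7,j=4: 7>4, c = 30+3 = 33
n=7,j=5: 7>5, c = 33+2 = 35
n=7,j=6: 7>6, c = 35+1 = 36
n=7,j=7: not 7>7, c = 36+2 = 38
n=7,j=8: not 7>8, c = 38+2 = 40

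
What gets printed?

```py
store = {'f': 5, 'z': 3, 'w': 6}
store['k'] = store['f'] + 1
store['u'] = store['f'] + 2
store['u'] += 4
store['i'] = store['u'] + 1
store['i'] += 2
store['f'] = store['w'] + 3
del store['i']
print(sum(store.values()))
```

35

store['k'] = store['f']+1 = 6 → {'f': 5, 'z': 3, 'w': 6, 'k': 6}
store['u'] = store['f']+2 = 7 → {'f': 5, 'z': 3, 'w': 6, 'k': 6, 'u': 7}
store['u'] = 7+4 = 11 → {'f': 5, 'z': 3, 'w': 6, 'k': 6, 'u': 11}
store['i'] = store['u']+1 = 12 → {'f': 5, 'z': 3, 'w': 6, 'k': 6, 'u': 11, 'i': 12}
store['i'] = 12+2 = 14 → {'f': 5, 'z': 3, 'w': 6, 'k': 6, 'u': 11, 'i': 14}
store['f'] = store['w']+3 = 9 → {'f': 9, 'z': 3, 'w': 6, 'k': 6, 'u': 11, 'i': 14}
del 'i' → {'f': 9, 'z': 3, 'w': 6, 'k': 6, 'u': 11}
sum of values = 35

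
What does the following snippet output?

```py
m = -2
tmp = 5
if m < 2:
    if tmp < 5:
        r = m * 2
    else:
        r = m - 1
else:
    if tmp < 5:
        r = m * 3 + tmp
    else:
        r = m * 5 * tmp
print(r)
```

m=-2, tmp=5
m < 2 is True; tmp < 5 is False
→ r = m - 1 = -3

-3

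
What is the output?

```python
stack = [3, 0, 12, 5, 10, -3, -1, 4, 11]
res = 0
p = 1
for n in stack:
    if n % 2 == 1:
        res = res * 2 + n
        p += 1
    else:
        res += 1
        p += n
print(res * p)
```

n=3: odd, res = 0*2+3 = 3; p=2
n=0: not odd, res = 3+1 = 4; p=2
n=12: not odd, res = 4+1 = 5; p=14
n=5: odd, res = 5*2+5 = 15; p=15
n=10: not odd, res = 15+1 = 16; p=25
n=-3: odd, res = 16*2+(-3) = 29; p=26
n=-1: odd, res = 29*2+(-1) = 57; p=27
n=4: not odd, res = 57+1 = 58; p=31
n=11: odd, res = 58*2+11 = 127; p=32
res*p = 127*32 = 4064

4064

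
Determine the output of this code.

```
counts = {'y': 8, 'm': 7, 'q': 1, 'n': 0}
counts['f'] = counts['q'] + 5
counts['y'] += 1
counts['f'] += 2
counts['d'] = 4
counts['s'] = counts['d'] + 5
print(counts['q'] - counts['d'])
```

-3

counts['f'] = counts['q']+5 = 6 → {'y': 8, 'm': 7, 'q': 1, 'n': 0, 'f': 6}
counts['y'] = 8+1 = 9 → {'y': 9, 'm': 7, 'q': 1, 'n': 0, 'f': 6}
counts['f'] = 6+2 = 8 → {'y': 9, 'm': 7, 'q': 1, 'n': 0, 'f': 8}
counts['d'] = 4 → {'y': 9, 'm': 7, 'q': 1, 'n': 0, 'f': 8, 'd': 4}
counts['s'] = counts['d']+5 = 9 → {'y': 9, 'm': 7, 'q': 1, 'n': 0, 'f': 8, 'd': 4, 's': 9}
counts['q']-counts['d'] = 1-4 = -3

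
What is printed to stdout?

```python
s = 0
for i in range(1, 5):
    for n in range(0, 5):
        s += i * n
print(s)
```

100

i=1,n=0: s = 0+0 = 0
i=1,n=1: s = 0+1 = 1
i=1,n=2: s = 1+2 = 3
i=1,n=3: s = 3+3 = 6
i=1,n=4: s = 6+4 = 10
i=2,n=0: s = 10+0 = 10
i=2,n=1: s = 10+2 = 12
i=2,n=2: s = 12+4 = 16
i=2,n=3: s = 16+6 = 22
i=2,n=4: s = 22+8 = 30
i=3,n=0: s = 30+0 = 30
i=3,n=1: s = 30+3 = 33
i=3,n=2: s = 33+6 = 39
i=3,n=3: s = 39+9 = 48
i=3,n=4: s = 48+12 = 60
i=4,n=0: s = 60+0 = 60
i=4,n=1: s = 60+4 = 64
i=4,n=2: s = 64+8 = 72
i=4,n=3: s = 72+12 = 84
i=4,n=4: s = 84+16 = 100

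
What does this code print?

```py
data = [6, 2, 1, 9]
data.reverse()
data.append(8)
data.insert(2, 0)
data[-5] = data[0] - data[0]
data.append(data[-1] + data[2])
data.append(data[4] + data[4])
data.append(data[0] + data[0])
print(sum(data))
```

63

reverse → [9, 1, 2, 6]
append 8 → [9, 1, 2, 6, 8]
insert 0 at 2 → [9, 1, 0, 2, 6, 8]
data[-5] = data[0]-data[0] = 9-9 = 0 → [9, 0, 0, 2, 6, 8]
append data[-1]+data[2] = 8+0 = 8 → [9, 0, 0, 2, 6, 8, 8]
append data[4]+data[4] = 6+6 = 12 → [9, 0, 0, 2, 6, 8, 8, 12]
append data[0]+data[0] = 9+9 = 18 → [9, 0, 0, 2, 6, 8, 8, 12, 18]
sum = 63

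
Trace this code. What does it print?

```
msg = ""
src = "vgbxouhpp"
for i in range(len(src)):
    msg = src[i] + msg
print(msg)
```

pphuoxbgv

i=0: prepend 'v' → 'v'
i=1: prepend 'g' → 'gv'
i=2: prepend 'b' → 'bgv'
i=3: prepend 'x' → 'xbgv'
i=4: prepend 'o' → 'oxbgv'
i=5: prepend 'u' → 'uoxbgv'
i=6: prepend 'h' → 'huoxbgv'
i=7: prepend 'p' → 'phuoxbgv'
i=8: prepend 'p' → 'pphuoxbgv'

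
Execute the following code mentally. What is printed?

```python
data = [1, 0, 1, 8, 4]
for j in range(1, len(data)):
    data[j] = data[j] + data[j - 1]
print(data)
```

j=1: data[1] = 0+1 = 1 → [1, 1, 1, 8, 4]
j=2: data[2] = 1+1 = 2 → [1, 1, 2, 8, 4]
j=3: data[3] = 8+2 = 10 → [1, 1, 2, 10, 4]
j=4: data[4] = 4+10 = 14 → [1, 1, 2, 10, 14]

[1, 1, 2, 10, 14]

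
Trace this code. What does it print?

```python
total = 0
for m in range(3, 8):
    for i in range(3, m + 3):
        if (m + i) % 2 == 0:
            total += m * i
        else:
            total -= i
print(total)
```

360

m=3,i=3: even sum, total = 0+9 = 9
m=3,i=4: odd sum, total = 9-4 = 5
m=3,i=5: even sum, total = 5+15 = 20
m=4,i=3: odd sum, total = 20-3 = 17
m=4,i=4: even sum, total = 17+16 = 33
m=4,i=5: odd sum, total = 33-5 = 28
m=4,i=6: even sum, total = 28+24 = 52
m=5,i=3: even sum, total = 52+15 = 67
m=5,i=4: odd sum, total = 67-4 = 63
m=5,i=5: even sum, total = 63+25 = 88
m=5,i=6: odd sum, total = 88-6 = 82
m=5,i=7: even sum, total = 82+35 = 117
m=6,i=3: odd sum, total = 117-3 = 114
m=6,i=4: even sum, total = 114+24 = 138
m=6,i=5: odd sum, total = 138-5 = 133
m=6,i=6: even sum, total = 133+36 = 169
m=6,i=7: odd sum, total = 169-7 = 162
m=6,i=8: even sum, total = 162+48 = 210
m=7,i=3: even sum, total = 210+21 = 231
m=7,i=4: odd sum, total = 231-4 = 227
m=7,i=5: even sum, total = 227+35 = 262
m=7,i=6: odd sum, total = 262-6 = 256
m=7,i=7: even sum, total = 256+49 = 305
m=7,i=8: odd sum, total = 305-8 = 297
m=7,i=9: even sum, total = 297+63 = 360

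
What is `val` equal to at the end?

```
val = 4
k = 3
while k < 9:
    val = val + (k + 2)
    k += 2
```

25

k=3: val = 4+5 = 9
k=5: val = 9+7 = 16
k=7: val = 16+9 = 25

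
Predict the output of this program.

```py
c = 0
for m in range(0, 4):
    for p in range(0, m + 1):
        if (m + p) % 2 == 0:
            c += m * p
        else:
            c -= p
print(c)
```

14

m=0,p=0: even sum, c = 0+0 = 0
m=1,p=0: odd sum, c = 0-0 = 0
m=1,p=1: even sum, c = 0+1 = 1
m=2,p=0: even sum, c = 1+0 = 1
m=2,p=1: odd sum, c = 1-1 = 0
m=2,p=2: even sum, c = 0+4 = 4
m=3,p=0: odd sum, c = 4-0 = 4
m=3,p=1: even sum, c = 4+3 = 7
m=3,p=2: odd sum, c = 7-2 = 5
m=3,p=3: even sum, c = 5+9 = 14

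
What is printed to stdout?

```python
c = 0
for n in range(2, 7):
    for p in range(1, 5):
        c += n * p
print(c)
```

200

n=2,p=1: c = 0+2 = 2
n=2,p=2: c = 2+4 = 6
n=2,p=3: c = 6+6 = 12
n=2,p=4: c = 12+8 = 20
n=3,p=1: c = 20+3 = 23
n=3,p=2: c = 23+6 = 29
n=3,p=3: c = 29+9 = 38
n=3,p=4: c = 38+12 = 50
n=4,p=1: c = 50+4 = 54
n=4,p=2: c = 54+8 = 62
n=4,p=3: c = 62+12 = 74
n=4,p=4: c = 74+16 = 90
n=5,p=1: c = 90+5 = 95
n=5,p=2: c = 95+10 = 105
n=5,p=3: c = 105+15 = 120
n=5,p=4: c = 120+20 = 140
n=6,p=1: c = 140+6 = 146
n=6,p=2: c = 146+12 = 158
n=6,p=3: c = 158+18 = 176
n=6,p=4: c = 176+24 = 200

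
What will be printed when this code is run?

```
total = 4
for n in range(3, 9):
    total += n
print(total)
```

n=3: total = 4+3 = 7
n=4: total = 7+4 = 11
n=5: total = 11+5 = 16
n=6: total = 16+6 = 22
n=7: total = 22+7 = 29
n=8: total = 29+8 = 37

37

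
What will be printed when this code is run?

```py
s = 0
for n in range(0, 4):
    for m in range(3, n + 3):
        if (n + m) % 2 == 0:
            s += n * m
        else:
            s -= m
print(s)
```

28

n=1,m=3: even sum, s = 0+3 = 3
n=2,m=3: odd sum, s = 3-3 = 0
n=2,m=4: even sum, s = 0+8 = 8
n=3,m=3: even sum, s = 8+9 = 17
n=3,m=4: odd sum, s = 17-4 = 13
n=3,m=5: even sum, s = 13+15 = 28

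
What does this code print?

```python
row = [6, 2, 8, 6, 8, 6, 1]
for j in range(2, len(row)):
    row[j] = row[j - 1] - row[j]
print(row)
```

[6, 2, -6, -12, -20, -26, -27]

j=2: row[2] = 2-8 = -6 → [6, 2, -6, 6, 8, 6, 1]
j=3: row[3] = (-6)-6 = -12 → [6, 2, -6, -12, 8, 6, 1]
j=4: row[4] = (-12)-8 = -20 → [6, 2, -6, -12, -20, 6, 1]
j=5: row[5] = (-20)-6 = -26 → [6, 2, -6, -12, -20, -26, 1]
j=6: row[6] = (-26)-1 = -27 → [6, 2, -6, -12, -20, -26, -27]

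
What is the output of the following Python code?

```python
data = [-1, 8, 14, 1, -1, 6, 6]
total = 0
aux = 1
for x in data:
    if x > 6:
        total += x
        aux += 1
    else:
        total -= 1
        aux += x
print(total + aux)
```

31

x=-1: not >6, total = 0-1 = -1; aux=0
x=8: >6, total = (-1)+8 = 7; aux=1
x=14: >6, total = 7+14 = 21; aux=2
x=1: not >6, total = 21-1 = 20; aux=3
x=-1: not >6, total = 20-1 = 19; aux=2
x=6: not >6, total = 19-1 = 18; aux=8
x=6: not >6, total = 18-1 = 17; aux=14
total+aux = 17+14 = 31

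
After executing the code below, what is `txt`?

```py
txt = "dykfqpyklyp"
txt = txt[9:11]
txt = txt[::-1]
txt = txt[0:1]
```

slice [9:11] → 'yp'
reverse → 'py'
slice [0:1] → 'p'

'p'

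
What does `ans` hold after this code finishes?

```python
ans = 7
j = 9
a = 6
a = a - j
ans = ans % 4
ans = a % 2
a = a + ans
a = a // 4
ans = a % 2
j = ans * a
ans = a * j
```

1

a = 6-9 = -3
ans = 7%4 = 3
ans = (-3)%2 = 1
a = (-3)+1 = -2
a = (-2)//4 = -1
ans = (-1)%2 = 1
j = 1*(-1) = -1
ans = (-1)*(-1) = 1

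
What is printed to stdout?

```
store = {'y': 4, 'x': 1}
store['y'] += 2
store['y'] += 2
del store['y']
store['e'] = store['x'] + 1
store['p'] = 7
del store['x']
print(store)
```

{'e': 2, 'p': 7}

store['y'] = 4+2 = 6 → {'y': 6, 'x': 1}
store['y'] = 6+2 = 8 → {'y': 8, 'x': 1}
del 'y' → {'x': 1}
store['e'] = store['x']+1 = 2 → {'x': 1, 'e': 2}
store['p'] = 7 → {'x': 1, 'e': 2, 'p': 7}
del 'x' → {'e': 2, 'p': 7}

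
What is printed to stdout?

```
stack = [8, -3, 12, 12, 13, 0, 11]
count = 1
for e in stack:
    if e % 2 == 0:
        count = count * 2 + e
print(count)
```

152

e=8: even, count = 1*2+8 = 10
e=-3: not even
e=12: even, count = 10*2+12 = 32
e=12: even, count = 32*2+12 = 76
e=13: not even
e=0: even, count = 76*2+0 = 152
e=11: not even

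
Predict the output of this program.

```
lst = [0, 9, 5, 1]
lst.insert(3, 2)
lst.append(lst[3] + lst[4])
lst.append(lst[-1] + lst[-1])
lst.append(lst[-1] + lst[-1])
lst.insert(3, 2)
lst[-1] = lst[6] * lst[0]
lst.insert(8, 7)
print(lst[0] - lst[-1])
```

insert 2 at 3 → [0, 9, 5, 2, 1]
append lst[3]+lst[4] = 2+1 = 3 → [0, 9, 5, 2, 1, 3]
append lst[-1]+lst[-1] = 3+3 = 6 → [0, 9, 5, 2, 1, 3, 6]
append lst[-1]+lst[-1] = 6+6 = 12 → [0, 9, 5, 2, 1, 3, 6, 12]
insert 2 at 3 → [0, 9, 5, 2, 2, 1, 3, 6, 12]
lst[-1] = lst[6]*lst[0] = 3*0 = 0 → [0, 9, 5, 2, 2, 1, 3, 6, 0]
insert 7 at 8 → [0, 9, 5, 2, 2, 1, 3, 6, 7, 0]
lst[0]-lst[-1] = 0-0 = 0

0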